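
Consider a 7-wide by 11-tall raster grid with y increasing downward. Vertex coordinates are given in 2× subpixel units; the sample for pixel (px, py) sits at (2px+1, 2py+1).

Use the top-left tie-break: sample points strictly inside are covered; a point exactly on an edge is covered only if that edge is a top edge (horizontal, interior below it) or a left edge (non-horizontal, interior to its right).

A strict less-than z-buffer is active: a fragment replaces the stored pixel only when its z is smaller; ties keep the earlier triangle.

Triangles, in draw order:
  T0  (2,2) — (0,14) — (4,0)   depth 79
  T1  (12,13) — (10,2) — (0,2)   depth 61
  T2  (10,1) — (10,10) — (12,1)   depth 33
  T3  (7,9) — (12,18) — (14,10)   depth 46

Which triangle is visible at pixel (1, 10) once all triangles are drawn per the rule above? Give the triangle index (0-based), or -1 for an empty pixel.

T0:
  2·area = 20  (B↔C swapped to make it positive)
  edge (2, 2)→(4, 0): d=(2,-2) top-left  bias=+0
  edge (4, 0)→(0, 14): d=(-4,14) right/bottom  bias=-1
  edge (0, 14)→(2, 2): d=(2,-12) top-left  bias=+0
    (1,0)@(3, 1): e=[0,10,10] → █  [on edge]
    (2,0)@(5, 1): e=[4,-18,34] → ·
    (0,1)@(1, 3): e=[0,30,-10] → ·  [on edge]
    (1,1)@(3, 3): e=[4,2,14] → █
    (2,1)@(5, 3): e=[8,-26,38] → ·
    (1,2)@(3, 5): e=[8,-6,18] → ·
    (0,4)@(1, 9): e=[12,6,2] → █
    (1,4)@(3, 9): e=[16,-22,26] → ·
    (0,5)@(1, 11): e=[16,-2,6] → ·
  covered (3 px):
    · █ · · · · ·
    · █ · · · · ·
    · · · · · · ·
    · · · · · · ·
    █ · · · · · ·
    · · · · · · ·
    · · · · · · ·
    · · · · · · ·
    · · · · · · ·
    · · · · · · ·
    · · · · · · ·
T1:
  2·area = 110  (B↔C swapped to make it positive)
  edge (12, 13)→(0, 2): d=(-12,-11) top-left  bias=+0
  edge (0, 2)→(10, 2): d=(10,0) top-left  bias=+0
  edge (10, 2)→(12, 13): d=(2,11) right/bottom  bias=-1
    (1,1)@(3, 3): e=[21,10,79] → █
    (2,1)@(5, 3): e=[43,10,57] → █
    (3,1)@(7, 3): e=[65,10,35] → █
    (4,1)@(9, 3): e=[87,10,13] → █
    (5,1)@(11, 3): e=[109,10,-9] → ·
    (1,2)@(3, 5): e=[-3,30,83] → ·
    (2,2)@(5, 5): e=[19,30,61] → █
    (5,2)@(11, 5): e=[85,30,-5] → ·
    (2,3)@(5, 7): e=[-5,50,65] → ·
    (3,3)@(7, 7): e=[17,50,43] → █
    (5,3)@(11, 7): e=[61,50,-1] → ·
    (3,4)@(7, 9): e=[-7,70,47] → ·
  covered (12 px):
    · · · · · · ·
    · █ █ █ █ · ·
    · · █ █ █ · ·
    · · · █ █ · ·
    · · · · █ █ ·
    · · · · · █ ·
    · · · · · · ·
    · · · · · · ·
    · · · · · · ·
    · · · · · · ·
    · · · · · · ·
T2:
  2·area = 18  (B↔C swapped to make it positive)
  edge (10, 1)→(12, 1): d=(2,0) top-left  bias=+0
  edge (12, 1)→(10, 10): d=(-2,9) right/bottom  bias=-1
  edge (10, 10)→(10, 1): d=(0,-9) top-left  bias=+0
    (0,0)@(1, 1): e=[0,99,-81] → ·  [on edge]
    (1,0)@(3, 1): e=[0,81,-63] → ·  [on edge]
    (2,0)@(5, 1): e=[0,63,-45] → ·  [on edge]
    (3,0)@(7, 1): e=[0,45,-27] → ·  [on edge]
    (4,0)@(9, 1): e=[0,27,-9] → ·  [on edge]
    (5,0)@(11, 1): e=[0,9,9] → █  [on edge]
    (6,0)@(13, 1): e=[0,-9,27] → ·  [on edge]
    (5,1)@(11, 3): e=[4,5,9] → █
    (6,1)@(13, 3): e=[4,-13,27] → ·
    (5,2)@(11, 5): e=[8,1,9] → █
    (6,2)@(13, 5): e=[8,-17,27] → ·
    (5,3)@(11, 7): e=[12,-3,9] → ·
  covered (3 px):
    · · · · · █ ·
    · · · · · █ ·
    · · · · · █ ·
    · · · · · · ·
    · · · · · · ·
    · · · · · · ·
    · · · · · · ·
    · · · · · · ·
    · · · · · · ·
    · · · · · · ·
    · · · · · · ·
T3:
  2·area = 58  (B↔C swapped to make it positive)
  edge (7, 9)→(14, 10): d=(7,1) right/bottom  bias=-1
  edge (14, 10)→(12, 18): d=(-2,8) right/bottom  bias=-1
  edge (12, 18)→(7, 9): d=(-5,-9) top-left  bias=+0
    (3,4)@(7, 9): e=[0,58,0] → ·  [on edge]
    (4,5)@(9, 11): e=[12,38,8] → █
    (5,5)@(11, 11): e=[10,22,26] → █
    (6,5)@(13, 11): e=[8,6,44] → █
    (4,6)@(9, 13): e=[26,34,-2] → ·
    (5,6)@(11, 13): e=[24,18,16] → █
    (5,7)@(11, 15): e=[38,14,6] → █
    (6,7)@(13, 15): e=[36,-2,24] → ·
    (5,8)@(11, 17): e=[52,10,-4] → ·
  covered (6 px):
    · · · · · · ·
    · · · · · · ·
    · · · · · · ·
    · · · · · · ·
    · · · · · · ·
    · · · · █ █ █
    · · · · · █ █
    · · · · · █ ·
    · · · · · · ·
    · · · · · · ·
    · · · · · · ·

Z-buffer (winner per pixel, '.' = empty):
  . 0 . . . 2 .
  . 1 1 1 1 2 .
  . . 1 1 1 2 .
  . . . 1 1 . .
  0 . . . 1 1 .
  . . . . 3 3 3
  . . . . . 3 3
  . . . . . 3 .
  . . . . . . .
  . . . . . . .
  . . . . . . .

Result: -1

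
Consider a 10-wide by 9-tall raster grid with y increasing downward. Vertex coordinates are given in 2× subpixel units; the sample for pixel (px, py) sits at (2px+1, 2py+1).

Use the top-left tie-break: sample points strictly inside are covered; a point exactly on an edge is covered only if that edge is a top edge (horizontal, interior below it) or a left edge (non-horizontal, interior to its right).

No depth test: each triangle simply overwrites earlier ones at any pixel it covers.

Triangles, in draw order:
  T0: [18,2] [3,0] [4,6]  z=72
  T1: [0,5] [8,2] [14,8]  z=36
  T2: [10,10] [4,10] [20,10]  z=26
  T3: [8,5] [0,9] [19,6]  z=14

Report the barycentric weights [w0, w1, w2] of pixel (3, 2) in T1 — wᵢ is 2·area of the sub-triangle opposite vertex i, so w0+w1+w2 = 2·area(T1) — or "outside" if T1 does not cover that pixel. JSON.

T0:
  2·area = 88  (B↔C swapped to make it positive)
  edge (18, 2)→(4, 6): d=(-14,4) right/bottom  bias=-1
  edge (4, 6)→(3, 0): d=(-1,-6) top-left  bias=+0
  edge (3, 0)→(18, 2): d=(15,2) right/bottom  bias=-1
    (2,0)@(5, 1): e=[66,11,11] → #
    (3,0)@(7, 1): e=[58,23,7] → #
    (4,0)@(9, 1): e=[50,35,3] → #
    (5,0)@(11, 1): e=[42,47,-1] → ·
    (2,1)@(5, 3): e=[38,9,41] → #
    (5,1)@(11, 3): e=[14,45,29] → #
    (6,1)@(13, 3): e=[6,57,25] → #
    (7,1)@(15, 3): e=[-2,69,21] → ·
    (2,2)@(5, 5): e=[10,7,71] → #
    (4,2)@(9, 5): e=[-6,31,63] → ·
    (5,2)@(11, 5): e=[-14,43,59] → ·
    (6,2)@(13, 5): e=[-22,55,55] → ·
  covered (10 px):
    · · # # # · · · · ·
    · · # # # # # · · ·
    · · # # · · · · · ·
    · · · · · · · · · ·
    · · · · · · · · · ·
    · · · · · · · · · ·
    · · · · · · · · · ·
    · · · · · · · · · ·
    · · · · · · · · · ·
T1:
  2·area = 66
  edge (0, 5)→(8, 2): d=(8,-3) top-left  bias=+0
  edge (8, 2)→(14, 8): d=(6,6) right/bottom  bias=-1
  edge (14, 8)→(0, 5): d=(-14,-3) top-left  bias=+0
    (3,0)@(7, 1): e=[-11,0,77] → ·  [on edge]
    (3,1)@(7, 3): e=[5,12,49] → #
    (4,1)@(9, 3): e=[11,0,55] → ·  [on edge]
    (0,2)@(1, 5): e=[3,60,3] → #
    (1,2)@(3, 5): e=[9,48,9] → #
    (2,2)@(5, 5): e=[15,36,15] → #
    (4,2)@(9, 5): e=[27,12,27] → #
    (5,2)@(11, 5): e=[33,0,33] → ·  [on edge]
    (0,3)@(1, 7): e=[19,72,-25] → ·
    (1,3)@(3, 7): e=[25,60,-19] → ·
    (2,3)@(5, 7): e=[31,48,-13] → ·
    (3,3)@(7, 7): e=[37,36,-7] → ·
    (6,3)@(13, 7): e=[55,0,11] → ·  [on edge]
    (7,4)@(15, 9): e=[77,0,-11] → ·  [on edge]
    (8,5)@(17, 11): e=[99,0,-33] → ·  [on edge]
    (9,6)@(19, 13): e=[121,0,-55] → ·  [on edge]
  covered (7 px):
    · · · · · · · · · ·
    · · · # · · · · · ·
    # # # # # · · · · ·
    · · · · · # · · · ·
    · · · · · · · · · ·
    · · · · · · · · · ·
    · · · · · · · · · ·
    · · · · · · · · · ·
    · · · · · · · · · ·
T2:
  degenerate (2·area = 0) — covers nothing
T3:
  2·area = 52  (B↔C swapped to make it positive)
  edge (8, 5)→(19, 6): d=(11,1) right/bottom  bias=-1
  edge (19, 6)→(0, 9): d=(-19,3) right/bottom  bias=-1
  edge (0, 9)→(8, 5): d=(8,-4) top-left  bias=+0
    (2,3)@(5, 7): e=[25,23,4] → #
    (3,3)@(7, 7): e=[23,17,12] → #
    (4,3)@(9, 7): e=[21,11,20] → #
    (5,3)@(11, 7): e=[19,5,28] → #
    (6,3)@(13, 7): e=[17,-1,36] → ·
    (2,4)@(5, 9): e=[47,-15,20] → ·
    (3,4)@(7, 9): e=[45,-21,28] → ·
    (4,4)@(9, 9): e=[43,-27,36] → ·
    (5,4)@(11, 9): e=[41,-33,44] → ·
  covered (4 px):
    · · · · · · · · · ·
    · · · · · · · · · ·
    · · · · · · · · · ·
    · · # # # # · · · ·
    · · · · · · · · · ·
    · · · · · · · · · ·
    · · · · · · · · · ·
    · · · · · · · · · ·
    · · · · · · · · · ·

Final: [24,21,21]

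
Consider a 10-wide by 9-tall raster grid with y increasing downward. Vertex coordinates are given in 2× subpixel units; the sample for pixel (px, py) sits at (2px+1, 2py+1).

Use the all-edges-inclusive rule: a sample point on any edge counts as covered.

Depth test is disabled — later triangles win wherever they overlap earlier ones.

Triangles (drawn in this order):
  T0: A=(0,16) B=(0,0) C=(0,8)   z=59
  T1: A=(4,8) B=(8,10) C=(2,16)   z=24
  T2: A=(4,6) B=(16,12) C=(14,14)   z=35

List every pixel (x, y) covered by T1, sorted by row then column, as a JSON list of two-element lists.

T0:
  degenerate (2·area = 0) — covers nothing
T1:
  2·area = 36
  edge (4, 8)→(8, 10): d=(4,2) inclusive
  edge (8, 10)→(2, 16): d=(-6,6) inclusive
  edge (2, 16)→(4, 8): d=(2,-8) inclusive
    (8,0)@(17, 1): e=[-54,0,90] → ·  [on edge]
    (7,1)@(15, 3): e=[-42,0,78] → ·  [on edge]
    (6,2)@(13, 5): e=[-30,0,66] → ·  [on edge]
    (5,3)@(11, 7): e=[-18,0,54] → ·  [on edge]
    (2,4)@(5, 9): e=[2,24,10] → █
    (3,4)@(7, 9): e=[-2,12,26] → ·
    (4,4)@(9, 9): e=[-6,0,42] → ·  [on edge]
    (2,5)@(5, 11): e=[10,12,14] → █
    (3,5)@(7, 11): e=[6,0,30] → █  [on edge]
    (4,5)@(9, 11): e=[2,-12,46] → ·
    (1,6)@(3, 13): e=[22,12,2] → █
    (2,6)@(5, 13): e=[18,0,18] → █  [on edge]
    (1,7)@(3, 15): e=[30,0,6] → █  [on edge]
    (0,8)@(1, 17): e=[42,0,-6] → ·  [on edge]
  covered (6 px):
    · · · · · · · · · ·
    · · · · · · · · · ·
    · · · · · · · · · ·
    · · · · · · · · · ·
    · · █ · · · · · · ·
    · · █ █ · · · · · ·
    · █ █ · · · · · · ·
    · █ · · · · · · · ·
    · · · · · · · · · ·
T2:
  2·area = 36
  edge (4, 6)→(16, 12): d=(12,6) inclusive
  edge (16, 12)→(14, 14): d=(-2,2) inclusive
  edge (14, 14)→(4, 6): d=(-10,-8) inclusive
    (4,4)@(9, 9): e=[6,20,10] → █
    (5,4)@(11, 9): e=[-6,16,26] → ·
    (9,4)@(19, 9): e=[-54,0,90] → ·  [on edge]
    (4,5)@(9, 11): e=[30,16,-10] → ·
    (5,5)@(11, 11): e=[18,12,6] → █
    (6,5)@(13, 11): e=[6,8,22] → █
    (7,5)@(15, 11): e=[-6,4,38] → ·
    (8,5)@(17, 11): e=[-18,0,54] → ·  [on edge]
    (5,6)@(11, 13): e=[42,8,-14] → ·
    (6,6)@(13, 13): e=[30,4,2] → █
    (7,6)@(15, 13): e=[18,0,18] → █  [on edge]
    (8,6)@(17, 13): e=[6,-4,34] → ·
    (6,7)@(13, 15): e=[54,0,-18] → ·  [on edge]
    (5,8)@(11, 17): e=[90,0,-54] → ·  [on edge]
  covered (5 px):
    · · · · · · · · · ·
    · · · · · · · · · ·
    · · · · · · · · · ·
    · · · · · · · · · ·
    · · · · █ · · · · ·
    · · · · · █ █ · · ·
    · · · · · · █ █ · ·
    · · · · · · · · · ·
    · · · · · · · · · ·

Answer: [[2,4],[2,5],[3,5],[1,6],[2,6],[1,7]]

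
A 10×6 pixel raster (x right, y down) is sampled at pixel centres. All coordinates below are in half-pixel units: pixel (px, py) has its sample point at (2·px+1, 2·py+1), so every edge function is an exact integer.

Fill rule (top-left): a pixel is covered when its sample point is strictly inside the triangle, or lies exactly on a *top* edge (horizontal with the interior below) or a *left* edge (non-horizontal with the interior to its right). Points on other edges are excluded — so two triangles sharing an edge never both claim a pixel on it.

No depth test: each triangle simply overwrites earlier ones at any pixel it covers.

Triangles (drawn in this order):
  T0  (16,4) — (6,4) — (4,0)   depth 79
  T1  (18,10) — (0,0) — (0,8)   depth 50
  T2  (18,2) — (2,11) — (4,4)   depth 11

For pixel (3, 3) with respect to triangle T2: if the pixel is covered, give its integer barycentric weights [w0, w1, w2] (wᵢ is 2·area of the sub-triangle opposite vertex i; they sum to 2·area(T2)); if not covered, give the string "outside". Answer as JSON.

T0:
  2·area = 40
  edge (16, 4)→(6, 4): d=(-10,0) right/bottom  bias=-1
  edge (6, 4)→(4, 0): d=(-2,-4) top-left  bias=+0
  edge (4, 0)→(16, 4): d=(12,4) right/bottom  bias=-1
    (2,0)@(5, 1): e=[30,2,8] → █
    (3,0)@(7, 1): e=[30,10,0] → ·  [on edge]
    (2,1)@(5, 3): e=[10,-2,32] → ·
    (3,1)@(7, 3): e=[10,6,24] → █
    (4,1)@(9, 3): e=[10,14,16] → █
    (5,1)@(11, 3): e=[10,22,8] → █
    (6,1)@(13, 3): e=[10,30,0] → ·  [on edge]
    (3,2)@(7, 5): e=[-10,2,48] → ·
    (4,2)@(9, 5): e=[-10,10,40] → ·
    (5,2)@(11, 5): e=[-10,18,32] → ·
    (9,2)@(19, 5): e=[-10,50,0] → ·  [on edge]
  covered (4 px):
    · · █ · · · · · · ·
    · · · █ █ █ · · · ·
    · · · · · · · · · ·
    · · · · · · · · · ·
    · · · · · · · · · ·
    · · · · · · · · · ·
T1:
  2·area = 144  (B↔C swapped to make it positive)
  edge (18, 10)→(0, 8): d=(-18,-2) top-left  bias=+0
  edge (0, 8)→(0, 0): d=(0,-8) top-left  bias=+0
  edge (0, 0)→(18, 10): d=(18,10) right/bottom  bias=-1
    (0,0)@(1, 1): e=[128,8,8] → █
    (1,0)@(3, 1): e=[132,24,-12] → ·
    (0,1)@(1, 3): e=[92,8,44] → █
    (1,1)@(3, 3): e=[96,24,24] → █
    (2,1)@(5, 3): e=[100,40,4] → █
    (3,1)@(7, 3): e=[104,56,-16] → ·
    (0,2)@(1, 5): e=[56,8,80] → █
    (3,2)@(7, 5): e=[68,56,20] → █
    (4,2)@(9, 5): e=[72,72,0] → ·  [on edge]
    (0,3)@(1, 7): e=[20,8,116] → █
    (4,3)@(9, 7): e=[36,72,36] → █
    (5,3)@(11, 7): e=[40,88,16] → █
    (4,4)@(9, 9): e=[0,72,72] → █  [on edge]
  covered (18 px):
    █ · · · · · · · · ·
    █ █ █ · · · · · · ·
    █ █ █ █ · · · · · ·
    █ █ █ █ █ █ · · · ·
    · · · · █ █ █ █ · ·
    · · · · · · · · · ·
T2:
  2·area = 94
  edge (18, 2)→(2, 11): d=(-16,9) right/bottom  bias=-1
  edge (2, 11)→(4, 4): d=(2,-7) top-left  bias=+0
  edge (4, 4)→(18, 2): d=(14,-2) top-left  bias=+0
    (5,1)@(11, 3): e=[47,47,0] → █  [on edge]
    (6,1)@(13, 3): e=[29,61,4] → █
    (7,1)@(15, 3): e=[11,75,8] → █
    (8,1)@(17, 3): e=[-7,89,12] → ·
    (2,2)@(5, 5): e=[69,9,16] → █
    (3,2)@(7, 5): e=[51,23,20] → █
    (4,2)@(9, 5): e=[33,37,24] → █
    (6,2)@(13, 5): e=[-3,65,32] → ·
    (7,2)@(15, 5): e=[-21,79,36] → ·
    (2,3)@(5, 7): e=[37,13,44] → █
    (5,3)@(11, 7): e=[-17,55,56] → ·
    (1,4)@(3, 9): e=[23,3,68] → █
  covered (12 px):
    · · · · · · · · · ·
    · · · · · █ █ █ · ·
    · · █ █ █ █ · · · ·
    · · █ █ █ · · · · ·
    · █ █ · · · · · · ·
    · · · · · · · · · ·

Answer: [27,48,19]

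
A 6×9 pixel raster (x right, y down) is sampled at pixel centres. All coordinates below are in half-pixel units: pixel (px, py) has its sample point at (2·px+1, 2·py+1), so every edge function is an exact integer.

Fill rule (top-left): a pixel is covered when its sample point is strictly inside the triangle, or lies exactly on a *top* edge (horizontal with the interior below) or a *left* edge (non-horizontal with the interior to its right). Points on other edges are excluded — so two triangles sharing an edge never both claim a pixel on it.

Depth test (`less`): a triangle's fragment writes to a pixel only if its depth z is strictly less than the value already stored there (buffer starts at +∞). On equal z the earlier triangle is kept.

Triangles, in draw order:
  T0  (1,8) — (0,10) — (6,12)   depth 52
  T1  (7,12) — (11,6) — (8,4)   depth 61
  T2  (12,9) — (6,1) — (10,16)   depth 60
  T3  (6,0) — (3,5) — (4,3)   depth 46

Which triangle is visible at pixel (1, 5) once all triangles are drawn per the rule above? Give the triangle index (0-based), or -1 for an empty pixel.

T0:
  2·area = 14  (B↔C swapped to make it positive)
  edge (1, 8)→(6, 12): d=(5,4) right/bottom  bias=-1
  edge (6, 12)→(0, 10): d=(-6,-2) top-left  bias=+0
  edge (0, 10)→(1, 8): d=(1,-2) top-left  bias=+0
    (0,4)@(1, 9): e=[5,8,1] → #
    (1,4)@(3, 9): e=[-3,12,5] → ·
    (0,5)@(1, 11): e=[15,-4,3] → ·
    (1,5)@(3, 11): e=[7,0,7] → #  [on edge]
    (2,5)@(5, 11): e=[-1,4,11] → ·
    (1,6)@(3, 13): e=[17,-12,9] → ·
    (4,6)@(9, 13): e=[-7,0,21] → ·  [on edge]
  covered (2 px):
    · · · · · ·
    · · · · · ·
    · · · · · ·
    · · · · · ·
    # · · · · ·
    · # · · · ·
    · · · · · ·
    · · · · · ·
    · · · · · ·
T1:
  2·area = 26  (B↔C swapped to make it positive)
  edge (7, 12)→(8, 4): d=(1,-8) top-left  bias=+0
  edge (8, 4)→(11, 6): d=(3,2) right/bottom  bias=-1
  edge (11, 6)→(7, 12): d=(-4,6) right/bottom  bias=-1
    (4,2)@(9, 5): e=[9,1,16] → #
    (5,2)@(11, 5): e=[25,-3,4] → ·
    (4,3)@(9, 7): e=[11,7,8] → #
    (5,3)@(11, 7): e=[27,3,-4] → ·
    (4,4)@(9, 9): e=[13,13,0] → ·  [on edge]
    (2,7)@(5, 15): e=[-13,39,0] → ·  [on edge]
  covered (2 px):
    · · · · · ·
    · · · · · ·
    · · · · # ·
    · · · · # ·
    · · · · · ·
    · · · · · ·
    · · · · · ·
    · · · · · ·
    · · · · · ·
T2:
  2·area = 58  (B↔C swapped to make it positive)
  edge (12, 9)→(10, 16): d=(-2,7) right/bottom  bias=-1
  edge (10, 16)→(6, 1): d=(-4,-15) top-left  bias=+0
  edge (6, 1)→(12, 9): d=(6,8) right/bottom  bias=-1
    (3,1)@(7, 3): e=[47,7,4] → #
    (4,1)@(9, 3): e=[33,37,-12] → ·
    (3,2)@(7, 5): e=[43,-1,16] → ·
    (4,2)@(9, 5): e=[29,29,0] → ·  [on edge]
    (4,3)@(9, 7): e=[25,21,12] → #
    (5,3)@(11, 7): e=[11,51,-4] → ·
    (4,4)@(9, 9): e=[21,13,24] → #
    (5,4)@(11, 9): e=[7,43,8] → #
    (4,5)@(9, 11): e=[17,5,36] → #
    (4,6)@(9, 13): e=[13,-3,48] → ·
    (5,6)@(11, 13): e=[-1,27,32] → ·
  covered (6 px):
    · · · · · ·
    · · · # · ·
    · · · · · ·
    · · · · # ·
    · · · · # #
    · · · · # #
    · · · · · ·
    · · · · · ·
    · · · · · ·
T3:
  2·area = 1
  edge (6, 0)→(3, 5): d=(-3,5) right/bottom  bias=-1
  edge (3, 5)→(4, 3): d=(1,-2) top-left  bias=+0
  edge (4, 3)→(6, 0): d=(2,-3) top-left  bias=+0
    (2,0)@(5, 1): e=[2,0,-1] → ·  [on edge]
    (1,2)@(3, 5): e=[0,0,1] → ·  [on edge]
    (0,4)@(1, 9): e=[-2,0,3] → ·  [on edge]
  covered (0 px):
    · · · · · ·
    · · · · · ·
    · · · · · ·
    · · · · · ·
    · · · · · ·
    · · · · · ·
    · · · · · ·
    · · · · · ·
    · · · · · ·

Z-buffer (winner per pixel, '.' = empty):
  . . . . . .
  . . . 2 . .
  . . . . 1 .
  . . . . 2 .
  0 . . . 2 2
  . 0 . . 2 2
  . . . . . .
  . . . . . .
  . . . . . .

Final: 0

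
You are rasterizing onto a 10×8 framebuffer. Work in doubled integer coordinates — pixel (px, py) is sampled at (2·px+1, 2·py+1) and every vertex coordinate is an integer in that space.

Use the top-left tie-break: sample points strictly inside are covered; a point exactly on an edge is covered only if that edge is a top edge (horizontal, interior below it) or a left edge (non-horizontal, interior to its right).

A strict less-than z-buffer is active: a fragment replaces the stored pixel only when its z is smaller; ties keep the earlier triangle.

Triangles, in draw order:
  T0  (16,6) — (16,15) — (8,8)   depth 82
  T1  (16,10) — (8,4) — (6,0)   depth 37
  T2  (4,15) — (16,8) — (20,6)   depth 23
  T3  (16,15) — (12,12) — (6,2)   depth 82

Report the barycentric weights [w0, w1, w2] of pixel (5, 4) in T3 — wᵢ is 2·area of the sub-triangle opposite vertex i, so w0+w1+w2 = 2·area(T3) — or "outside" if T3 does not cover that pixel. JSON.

T0:
  2·area = 72
  edge (16, 6)→(16, 15): d=(0,9) right/bottom  bias=-1
  edge (16, 15)→(8, 8): d=(-8,-7) top-left  bias=+0
  edge (8, 8)→(16, 6): d=(8,-2) top-left  bias=+0
    (6,3)@(13, 7): e=[27,43,2] → #
    (7,3)@(15, 7): e=[9,57,6] → #
    (8,3)@(17, 7): e=[-9,71,10] → ·
    (5,4)@(11, 9): e=[45,13,14] → #
    (8,4)@(17, 9): e=[-9,55,26] → ·
    (5,5)@(11, 11): e=[45,-3,30] → ·
    (6,5)@(13, 11): e=[27,11,34] → #
    (8,5)@(17, 11): e=[-9,39,42] → ·
    (6,6)@(13, 13): e=[27,-5,50] → ·
    (7,6)@(15, 13): e=[9,9,54] → #
    (8,6)@(17, 13): e=[-9,23,58] → ·
    (7,7)@(15, 15): e=[9,-7,70] → ·
  covered (8 px):
    · · · · · · · · · ·
    · · · · · · · · · ·
    · · · · · · · · · ·
    · · · · · · # # · ·
    · · · · · # # # · ·
    · · · · · · # # · ·
    · · · · · · · # · ·
    · · · · · · · · · ·
T1:
  2·area = 20
  edge (16, 10)→(8, 4): d=(-8,-6) top-left  bias=+0
  edge (8, 4)→(6, 0): d=(-2,-4) top-left  bias=+0
  edge (6, 0)→(16, 10): d=(10,10) right/bottom  bias=-1
    (3,0)@(7, 1): e=[18,2,0] → ·  [on edge]
    (4,1)@(9, 3): e=[14,6,0] → ·  [on edge]
    (5,2)@(11, 5): e=[10,10,0] → ·  [on edge]
    (6,3)@(13, 7): e=[6,14,0] → ·  [on edge]
    (7,4)@(15, 9): e=[2,18,0] → ·  [on edge]
    (8,5)@(17, 11): e=[-2,22,0] → ·  [on edge]
    (9,6)@(19, 13): e=[-6,26,0] → ·  [on edge]
  covered (0 px):
    · · · · · · · · · ·
    · · · · · · · · · ·
    · · · · · · · · · ·
    · · · · · · · · · ·
    · · · · · · · · · ·
    · · · · · · · · · ·
    · · · · · · · · · ·
    · · · · · · · · · ·
T2:
  2·area = 4
  edge (4, 15)→(16, 8): d=(12,-7) top-left  bias=+0
  edge (16, 8)→(20, 6): d=(4,-2) top-left  bias=+0
  edge (20, 6)→(4, 15): d=(-16,9) right/bottom  bias=-1
    (5,5)@(11, 11): e=[1,2,1] → #
    (6,5)@(13, 11): e=[15,6,-17] → ·
    (5,6)@(11, 13): e=[25,10,-31] → ·
  covered (1 px):
    · · · · · · · · · ·
    · · · · · · · · · ·
    · · · · · · · · · ·
    · · · · · · · · · ·
    · · · · · · · · · ·
    · · · · · # · · · ·
    · · · · · · · · · ·
    · · · · · · · · · ·
T3:
  2·area = 22
  edge (16, 15)→(12, 12): d=(-4,-3) top-left  bias=+0
  edge (12, 12)→(6, 2): d=(-6,-10) top-left  bias=+0
  edge (6, 2)→(16, 15): d=(10,13) right/bottom  bias=-1
    (4,3)@(9, 7): e=[11,0,11] → #  [on edge]
    (5,3)@(11, 7): e=[17,20,-15] → ·
    (4,4)@(9, 9): e=[3,-12,31] → ·
    (5,4)@(11, 9): e=[9,8,5] → #
    (6,4)@(13, 9): e=[15,28,-21] → ·
    (5,5)@(11, 11): e=[1,-4,25] → ·
  covered (2 px):
    · · · · · · · · · ·
    · · · · · · · · · ·
    · · · · · · · · · ·
    · · · · # · · · · ·
    · · · · · # · · · ·
    · · · · · · · · · ·
    · · · · · · · · · ·
    · · · · · · · · · ·

Final: [8,5,9]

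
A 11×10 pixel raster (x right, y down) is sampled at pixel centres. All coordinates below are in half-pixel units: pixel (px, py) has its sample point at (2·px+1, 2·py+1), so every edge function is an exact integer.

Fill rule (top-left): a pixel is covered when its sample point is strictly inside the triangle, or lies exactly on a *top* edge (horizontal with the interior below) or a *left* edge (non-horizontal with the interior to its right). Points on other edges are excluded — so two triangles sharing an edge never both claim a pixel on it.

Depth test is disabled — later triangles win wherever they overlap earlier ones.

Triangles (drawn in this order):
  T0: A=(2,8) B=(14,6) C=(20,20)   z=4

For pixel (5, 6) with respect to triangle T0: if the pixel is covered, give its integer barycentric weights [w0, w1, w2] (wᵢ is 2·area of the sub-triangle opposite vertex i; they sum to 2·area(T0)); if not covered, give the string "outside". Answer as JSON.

T0:
  2·area = 180
  edge (2, 8)→(14, 6): d=(12,-2) top-left  bias=+0
  edge (14, 6)→(20, 20): d=(6,14) right/bottom  bias=-1
  edge (20, 20)→(2, 8): d=(-18,-12) top-left  bias=+0
    (4,3)@(9, 7): e=[2,76,102] → #
    (5,3)@(11, 7): e=[6,48,126] → #
    (6,3)@(13, 7): e=[10,20,150] → #
    (7,3)@(15, 7): e=[14,-8,174] → ·
    (2,4)@(5, 9): e=[18,144,18] → #
    (3,4)@(7, 9): e=[22,116,42] → #
    (7,4)@(15, 9): e=[38,4,138] → #
    (8,4)@(17, 9): e=[42,-24,162] → ·
    (2,5)@(5, 11): e=[42,156,-18] → ·
    (3,5)@(7, 11): e=[46,128,6] → #
    (8,5)@(17, 11): e=[66,-12,126] → ·
    (3,6)@(7, 13): e=[70,140,-30] → ·
    (8,6)@(17, 13): e=[90,0,90] → ·  [on edge]
  covered (22 px):
    · · · · · · · · · · ·
    · · · · · · · · · · ·
    · · · · · · · · · · ·
    · · · · # # # · · · ·
    · · # # # # # # · · ·
    · · · # # # # # · · ·
    · · · · · # # # · · ·
    · · · · · · # # # · ·
    · · · · · · · · # · ·
    · · · · · · · · · # ·

Answer: [84,18,78]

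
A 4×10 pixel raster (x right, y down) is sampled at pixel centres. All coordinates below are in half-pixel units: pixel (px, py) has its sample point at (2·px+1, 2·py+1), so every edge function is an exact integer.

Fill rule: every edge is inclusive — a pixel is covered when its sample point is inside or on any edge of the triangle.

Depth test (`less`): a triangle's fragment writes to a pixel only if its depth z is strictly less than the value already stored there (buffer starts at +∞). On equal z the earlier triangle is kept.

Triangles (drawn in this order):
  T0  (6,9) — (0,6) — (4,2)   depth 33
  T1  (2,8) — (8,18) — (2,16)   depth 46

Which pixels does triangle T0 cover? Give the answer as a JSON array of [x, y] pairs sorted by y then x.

T0:
  2·area = 36
  edge (6, 9)→(0, 6): d=(-6,-3) inclusive
  edge (0, 6)→(4, 2): d=(4,-4) inclusive
  edge (4, 2)→(6, 9): d=(2,7) inclusive
    (2,0)@(5, 1): e=[45,0,-9] → .  [on edge]
    (1,1)@(3, 3): e=[27,0,9] → X  [on edge]
    (2,1)@(5, 3): e=[33,8,-5] → .
    (0,2)@(1, 5): e=[9,0,27] → X  [on edge]
    (2,2)@(5, 5): e=[21,16,-1] → .
    (0,3)@(1, 7): e=[-3,8,31] → .
    (1,3)@(3, 7): e=[3,16,17] → X
    (2,3)@(5, 7): e=[9,24,3] → X
    (3,3)@(7, 7): e=[15,32,-11] → .
    (1,4)@(3, 9): e=[-9,24,21] → .
    (2,4)@(5, 9): e=[-3,32,7] → .
  covered (5 px):
    . . . .
    . X . .
    X X . .
    . X X .
    . . . .
    . . . .
    . . . .
    . . . .
    . . . .
    . . . .
T1:
  2·area = 48
  edge (2, 8)→(8, 18): d=(6,10) inclusive
  edge (8, 18)→(2, 16): d=(-6,-2) inclusive
  edge (2, 16)→(2, 8): d=(0,-8) inclusive
    (1,5)@(3, 11): e=[8,32,8] → X
    (2,5)@(5, 11): e=[-12,36,24] → .
    (1,6)@(3, 13): e=[20,20,8] → X
    (2,6)@(5, 13): e=[0,24,24] → X  [on edge]
    (3,6)@(7, 13): e=[-20,28,40] → .
    (1,7)@(3, 15): e=[32,8,8] → X
    (3,7)@(7, 15): e=[-8,16,40] → .
    (1,8)@(3, 17): e=[44,-4,8] → .
    (2,8)@(5, 17): e=[24,0,24] → X  [on edge]
    (3,8)@(7, 17): e=[4,4,40] → X
    (2,9)@(5, 19): e=[36,-12,24] → .
    (3,9)@(7, 19): e=[16,-8,40] → .
  covered (7 px):
    . . . .
    . . . .
    . . . .
    . . . .
    . . . .
    . X . .
    . X X .
    . X X .
    . . X X
    . . . .

Answer: [[1,1],[0,2],[1,2],[1,3],[2,3]]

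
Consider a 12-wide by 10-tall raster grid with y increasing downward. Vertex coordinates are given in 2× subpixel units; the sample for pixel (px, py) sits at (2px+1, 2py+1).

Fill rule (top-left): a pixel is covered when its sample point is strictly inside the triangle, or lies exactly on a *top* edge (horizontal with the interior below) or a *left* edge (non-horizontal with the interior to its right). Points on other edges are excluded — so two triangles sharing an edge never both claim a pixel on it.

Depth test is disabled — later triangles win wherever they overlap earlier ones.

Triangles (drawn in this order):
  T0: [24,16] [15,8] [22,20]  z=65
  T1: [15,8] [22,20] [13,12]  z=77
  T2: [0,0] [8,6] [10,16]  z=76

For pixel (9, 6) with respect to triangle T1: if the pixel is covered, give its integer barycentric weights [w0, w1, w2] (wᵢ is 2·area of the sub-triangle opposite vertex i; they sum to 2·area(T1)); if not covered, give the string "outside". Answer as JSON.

T0:
  2·area = 52  (B↔C swapped to make it positive)
  edge (24, 16)→(22, 20): d=(-2,4) right/bottom  bias=-1
  edge (22, 20)→(15, 8): d=(-7,-12) top-left  bias=+0
  edge (15, 8)→(24, 16): d=(9,8) right/bottom  bias=-1
    (8,5)@(17, 11): e=[38,3,11] → █
    (9,5)@(19, 11): e=[30,27,-5] → ·
    (8,6)@(17, 13): e=[34,-11,29] → ·
    (9,6)@(19, 13): e=[26,13,13] → █
    (10,6)@(21, 13): e=[18,37,-3] → ·
    (9,7)@(19, 15): e=[22,-1,31] → ·
    (10,7)@(21, 15): e=[14,23,15] → █
    (11,7)@(23, 15): e=[6,47,-1] → ·
    (10,8)@(21, 17): e=[10,9,33] → █
    (11,8)@(23, 17): e=[2,33,17] → █
    (10,9)@(21, 19): e=[6,-5,51] → ·
    (11,9)@(23, 19): e=[-2,19,35] → ·
  covered (5 px):
    · · · · · · · · · · · ·
    · · · · · · · · · · · ·
    · · · · · · · · · · · ·
    · · · · · · · · · · · ·
    · · · · · · · · · · · ·
    · · · · · · · · █ · · ·
    · · · · · · · · · █ · ·
    · · · · · · · · · · █ ·
    · · · · · · · · · · █ █
    · · · · · · · · · · · ·
T1:
  2·area = 52
  edge (15, 8)→(22, 20): d=(7,12) right/bottom  bias=-1
  edge (22, 20)→(13, 12): d=(-9,-8) top-left  bias=+0
  edge (13, 12)→(15, 8): d=(2,-4) top-left  bias=+0
    (7,4)@(15, 9): e=[7,43,2] → █
    (8,4)@(17, 9): e=[-17,59,10] → ·
    (7,5)@(15, 11): e=[21,25,6] → █
    (8,5)@(17, 11): e=[-3,41,14] → ·
    (7,6)@(15, 13): e=[35,7,10] → █
    (8,6)@(17, 13): e=[11,23,18] → █
    (9,6)@(19, 13): e=[-13,39,26] → ·
    (7,7)@(15, 15): e=[49,-11,14] → ·
    (8,7)@(17, 15): e=[25,5,22] → █
    (9,7)@(19, 15): e=[1,21,30] → █
    (10,7)@(21, 15): e=[-23,37,38] → ·
    (8,8)@(17, 17): e=[39,-13,26] → ·
  covered (8 px):
    · · · · · · · · · · · ·
    · · · · · · · · · · · ·
    · · · · · · · · · · · ·
    · · · · · · · · · · · ·
    · · · · · · · █ · · · ·
    · · · · · · · █ · · · ·
    · · · · · · · █ █ · · ·
    · · · · · · · · █ █ · ·
    · · · · · · · · · █ · ·
    · · · · · · · · · · █ ·
T2:
  2·area = 68
  edge (0, 0)→(8, 6): d=(8,6) right/bottom  bias=-1
  edge (8, 6)→(10, 16): d=(2,10) right/bottom  bias=-1
  edge (10, 16)→(0, 0): d=(-10,-16) top-left  bias=+0
    (0,0)@(1, 1): e=[2,60,6] → █
    (1,0)@(3, 1): e=[-10,40,38] → ·
    (3,0)@(7, 1): e=[-34,0,102] → ·  [on edge]
    (0,1)@(1, 3): e=[18,64,-14] → ·
    (1,1)@(3, 3): e=[6,44,18] → █
    (2,1)@(5, 3): e=[-6,24,50] → ·
    (1,2)@(3, 5): e=[22,48,-2] → ·
    (2,2)@(5, 5): e=[10,28,30] → █
    (3,2)@(7, 5): e=[-2,8,62] → ·
    (2,3)@(5, 7): e=[26,32,10] → █
    (3,3)@(7, 7): e=[14,12,42] → █
    (4,3)@(9, 7): e=[2,-8,74] → ·
    (4,5)@(9, 11): e=[34,0,34] → ·  [on edge]
  covered (8 px):
    █ · · · · · · · · · · ·
    · █ · · · · · · · · · ·
    · · █ · · · · · · · · ·
    · · █ █ · · · · · · · ·
    · · · █ · · · · · · · ·
    · · · █ · · · · · · · ·
    · · · · █ · · · · · · ·
    · · · · · · · · · · · ·
    · · · · · · · · · · · ·
    · · · · · · · · · · · ·

Final: "outside"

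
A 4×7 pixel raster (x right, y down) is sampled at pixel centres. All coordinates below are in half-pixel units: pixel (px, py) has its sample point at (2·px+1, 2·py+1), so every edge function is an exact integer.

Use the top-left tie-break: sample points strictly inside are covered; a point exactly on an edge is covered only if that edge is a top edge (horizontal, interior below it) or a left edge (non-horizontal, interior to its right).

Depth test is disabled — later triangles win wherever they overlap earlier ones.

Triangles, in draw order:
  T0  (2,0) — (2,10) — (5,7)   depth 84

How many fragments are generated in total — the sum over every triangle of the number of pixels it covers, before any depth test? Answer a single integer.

T0:
  2·area = 30  (B↔C swapped to make it positive)
  edge (2, 0)→(5, 7): d=(3,7) right/bottom  bias=-1
  edge (5, 7)→(2, 10): d=(-3,3) right/bottom  bias=-1
  edge (2, 10)→(2, 0): d=(0,-10) top-left  bias=+0
    (1,1)@(3, 3): e=[2,18,10] → X
    (2,1)@(5, 3): e=[-12,12,30] → .
    (1,2)@(3, 5): e=[8,12,10] → X
    (2,2)@(5, 5): e=[-6,6,30] → .
    (3,2)@(7, 5): e=[-20,0,50] → .  [on edge]
    (1,3)@(3, 7): e=[14,6,10] → X
    (2,3)@(5, 7): e=[0,0,30] → .  [on edge]
    (1,4)@(3, 9): e=[20,0,10] → .  [on edge]
    (0,5)@(1, 11): e=[40,0,-10] → .  [on edge]
  covered (3 px):
    . . . .
    . X . .
    . X . .
    . X . .
    . . . .
    . . . .
    . . . .

Result: 3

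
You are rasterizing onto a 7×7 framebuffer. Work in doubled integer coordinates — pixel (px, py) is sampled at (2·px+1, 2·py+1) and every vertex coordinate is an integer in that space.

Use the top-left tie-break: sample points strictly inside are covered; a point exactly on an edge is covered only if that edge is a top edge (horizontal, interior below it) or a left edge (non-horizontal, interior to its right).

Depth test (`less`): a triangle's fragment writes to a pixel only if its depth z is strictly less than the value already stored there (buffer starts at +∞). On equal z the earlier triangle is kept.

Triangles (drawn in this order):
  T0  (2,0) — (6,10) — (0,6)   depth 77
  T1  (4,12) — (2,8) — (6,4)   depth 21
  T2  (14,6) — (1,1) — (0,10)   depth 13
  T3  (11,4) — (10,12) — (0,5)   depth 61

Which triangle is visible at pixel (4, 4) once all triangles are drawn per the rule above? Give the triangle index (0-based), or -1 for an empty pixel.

T0:
  2·area = 44
  edge (2, 0)→(6, 10): d=(4,10) right/bottom  bias=-1
  edge (6, 10)→(0, 6): d=(-6,-4) top-left  bias=+0
  edge (0, 6)→(2, 0): d=(2,-6) top-left  bias=+0
    (0,1)@(1, 3): e=[22,22,0] → X  [on edge]
    (1,1)@(3, 3): e=[2,30,12] → X
    (2,1)@(5, 3): e=[-18,38,24] → .
    (0,2)@(1, 5): e=[30,10,4] → X
    (2,2)@(5, 5): e=[-10,26,28] → .
    (0,3)@(1, 7): e=[38,-2,8] → .
    (1,3)@(3, 7): e=[18,6,20] → X
    (2,3)@(5, 7): e=[-2,14,32] → .
    (1,4)@(3, 9): e=[26,-6,24] → .
    (2,4)@(5, 9): e=[6,2,36] → X
    (3,4)@(7, 9): e=[-14,10,48] → .
    (2,5)@(5, 11): e=[14,-10,40] → .
  covered (6 px):
    . . . . . . .
    X X . . . . .
    X X . . . . .
    . X . . . . .
    . . X . . . .
    . . . . . . .
    . . . . . . .
T1:
  2·area = 24
  edge (4, 12)→(2, 8): d=(-2,-4) top-left  bias=+0
  edge (2, 8)→(6, 4): d=(4,-4) top-left  bias=+0
  edge (6, 4)→(4, 12): d=(-2,8) right/bottom  bias=-1
    (4,0)@(9, 1): e=[42,0,-18] → .  [on edge]
    (3,1)@(7, 3): e=[30,0,-6] → .  [on edge]
    (2,2)@(5, 5): e=[18,0,6] → X  [on edge]
    (3,2)@(7, 5): e=[26,8,-10] → .
    (1,3)@(3, 7): e=[6,0,18] → X  [on edge]
    (3,3)@(7, 7): e=[22,16,-14] → .
    (0,4)@(1, 9): e=[-6,0,30] → .  [on edge]
    (1,4)@(3, 9): e=[2,8,14] → X
    (2,4)@(5, 9): e=[10,16,-2] → .
    (1,5)@(3, 11): e=[-2,16,10] → .
  covered (4 px):
    . . . . . . .
    . . . . . . .
    . . X . . . .
    . X X . . . .
    . X . . . . .
    . . . . . . .
    . . . . . . .
T2:
  2·area = 122  (B↔C swapped to make it positive)
  edge (14, 6)→(0, 10): d=(-14,4) right/bottom  bias=-1
  edge (0, 10)→(1, 1): d=(1,-9) top-left  bias=+0
  edge (1, 1)→(14, 6): d=(13,5) right/bottom  bias=-1
    (0,0)@(1, 1): e=[122,0,0] → .  [on edge]
    (0,1)@(1, 3): e=[94,2,26] → X
    (1,1)@(3, 3): e=[86,20,16] → X
    (2,1)@(5, 3): e=[78,38,6] → X
    (3,1)@(7, 3): e=[70,56,-4] → .
    (0,2)@(1, 5): e=[66,4,52] → X
    (3,2)@(7, 5): e=[42,58,22] → X
    (4,2)@(9, 5): e=[34,76,12] → X
    (5,2)@(11, 5): e=[26,94,2] → X
    (6,2)@(13, 5): e=[18,112,-8] → .
    (0,3)@(1, 7): e=[38,6,78] → X
    (5,3)@(11, 7): e=[-2,96,28] → .
  covered (16 px):
    . . . . . . .
    X X X . . . .
    X X X X X X .
    X X X X X . .
    X X . . . . .
    . . . . . . .
    . . . . . . .
T3:
  2·area = 87
  edge (11, 4)→(10, 12): d=(-1,8) right/bottom  bias=-1
  edge (10, 12)→(0, 5): d=(-10,-7) top-left  bias=+0
  edge (0, 5)→(11, 4): d=(11,-1) top-left  bias=+0
    (0,2)@(1, 5): e=[79,7,1] → X
    (1,2)@(3, 5): e=[63,21,3] → X
    (2,2)@(5, 5): e=[47,35,5] → X
    (3,2)@(7, 5): e=[31,49,7] → X
    (4,2)@(9, 5): e=[15,63,9] → X
    (5,2)@(11, 5): e=[-1,77,11] → .
    (0,3)@(1, 7): e=[77,-13,23] → .
    (1,3)@(3, 7): e=[61,1,25] → X
    (5,3)@(11, 7): e=[-3,57,33] → .
    (1,4)@(3, 9): e=[59,-19,47] → .
    (2,4)@(5, 9): e=[43,-5,49] → .
    (3,4)@(7, 9): e=[27,9,51] → X
  covered (12 px):
    . . . . . . .
    . . . . . . .
    X X X X X . .
    . X X X X . .
    . . . X X . .
    . . . . X . .
    . . . . . . .

Z-buffer (winner per pixel, '.' = empty):
  . . . . . . .
  2 2 2 . . . .
  2 2 2 2 2 2 .
  2 2 2 2 2 . .
  2 2 0 3 3 . .
  . . . . 3 . .
  . . . . . . .

Result: 3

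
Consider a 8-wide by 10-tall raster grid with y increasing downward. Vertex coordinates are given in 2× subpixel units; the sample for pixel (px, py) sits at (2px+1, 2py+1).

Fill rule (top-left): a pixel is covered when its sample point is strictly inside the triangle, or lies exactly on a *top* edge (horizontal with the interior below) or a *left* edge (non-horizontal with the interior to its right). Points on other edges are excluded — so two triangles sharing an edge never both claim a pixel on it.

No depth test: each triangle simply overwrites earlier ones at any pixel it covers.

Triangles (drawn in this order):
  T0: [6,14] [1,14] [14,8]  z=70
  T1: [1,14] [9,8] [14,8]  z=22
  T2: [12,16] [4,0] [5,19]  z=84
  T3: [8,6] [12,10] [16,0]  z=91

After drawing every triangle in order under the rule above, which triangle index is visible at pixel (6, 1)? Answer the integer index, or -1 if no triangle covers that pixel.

T0:
  2·area = 30
  edge (6, 14)→(1, 14): d=(-5,0) right/bottom  bias=-1
  edge (1, 14)→(14, 8): d=(13,-6) top-left  bias=+0
  edge (14, 8)→(6, 14): d=(-8,6) right/bottom  bias=-1
    (4,5)@(9, 11): e=[15,9,6] → #
    (5,5)@(11, 11): e=[15,21,-6] → ·
    (2,6)@(5, 13): e=[5,11,14] → #
    (3,6)@(7, 13): e=[5,23,2] → #
    (4,6)@(9, 13): e=[5,35,-10] → ·
    (2,7)@(5, 15): e=[-5,37,-2] → ·
    (3,7)@(7, 15): e=[-5,49,-14] → ·
  covered (3 px):
    · · · · · · · ·
    · · · · · · · ·
    · · · · · · · ·
    · · · · · · · ·
    · · · · · · · ·
    · · · · # · · ·
    · · # # · · · ·
    · · · · · · · ·
    · · · · · · · ·
    · · · · · · · ·
T1:
  2·area = 30
  edge (1, 14)→(9, 8): d=(8,-6) top-left  bias=+0
  edge (9, 8)→(14, 8): d=(5,0) top-left  bias=+0
  edge (14, 8)→(1, 14): d=(-13,6) right/bottom  bias=-1
    (6,2)@(13, 5): e=[0,-15,45] → ·  [on edge]
    (4,4)@(9, 9): e=[8,5,17] → #
    (5,4)@(11, 9): e=[20,5,5] → #
    (6,4)@(13, 9): e=[32,5,-7] → ·
    (2,5)@(5, 11): e=[0,15,15] → #  [on edge]
    (3,5)@(7, 11): e=[12,15,3] → #
    (4,5)@(9, 11): e=[24,15,-9] → ·
    (5,5)@(11, 11): e=[36,15,-21] → ·
    (1,6)@(3, 13): e=[4,25,1] → #
    (2,6)@(5, 13): e=[16,25,-11] → ·
    (3,6)@(7, 13): e=[28,25,-23] → ·
    (1,7)@(3, 15): e=[20,35,-25] → ·
  covered (5 px):
    · · · · · · · ·
    · · · · · · · ·
    · · · · · · · ·
    · · · · · · · ·
    · · · · # # · ·
    · · # # · · · ·
    · # · · · · · ·
    · · · · · · · ·
    · · · · · · · ·
    · · · · · · · ·
T2:
  2·area = 136  (B↔C swapped to make it positive)
  edge (12, 16)→(5, 19): d=(-7,3) right/bottom  bias=-1
  edge (5, 19)→(4, 0): d=(-1,-19) top-left  bias=+0
  edge (4, 0)→(12, 16): d=(8,16) right/bottom  bias=-1
    (2,1)@(5, 3): e=[112,16,8] → #
    (3,1)@(7, 3): e=[106,54,-24] → ·
    (2,2)@(5, 5): e=[98,14,24] → #
    (3,2)@(7, 5): e=[92,52,-8] → ·
    (2,3)@(5, 7): e=[84,12,40] → #
    (3,3)@(7, 7): e=[78,50,8] → #
    (4,3)@(9, 7): e=[72,88,-24] → ·
    (2,4)@(5, 9): e=[70,10,56] → #
    (4,4)@(9, 9): e=[58,86,-8] → ·
    (2,5)@(5, 11): e=[56,8,72] → #
    (4,5)@(9, 11): e=[44,84,8] → #
    (5,5)@(11, 11): e=[38,122,-24] → ·
    (2,9)@(5, 19): e=[0,0,136] → ·  [on edge]
  covered (19 px):
    · · · · · · · ·
    · · # · · · · ·
    · · # · · · · ·
    · · # # · · · ·
    · · # # · · · ·
    · · # # # · · ·
    · · # # # · · ·
    · · # # # # · ·
    · · # # # · · ·
    · · · · · · · ·
T3:
  2·area = 56  (B↔C swapped to make it positive)
  edge (8, 6)→(16, 0): d=(8,-6) top-left  bias=+0
  edge (16, 0)→(12, 10): d=(-4,10) right/bottom  bias=-1
  edge (12, 10)→(8, 6): d=(-4,-4) top-left  bias=+0
    (1,0)@(3, 1): e=[-70,126,0] → ·  [on edge]
    (7,0)@(15, 1): e=[2,6,48] → #
    (2,1)@(5, 3): e=[-42,98,0] → ·  [on edge]
    (6,1)@(13, 3): e=[6,18,32] → #
    (7,1)@(15, 3): e=[18,-2,40] → ·
    (3,2)@(7, 5): e=[-14,70,0] → ·  [on edge]
    (5,2)@(11, 5): e=[10,30,16] → #
    (7,2)@(15, 5): e=[34,-10,32] → ·
    (4,3)@(9, 7): e=[14,42,0] → #  [on edge]
    (7,3)@(15, 7): e=[50,-18,24] → ·
    (4,4)@(9, 9): e=[30,34,-8] → ·
    (5,4)@(11, 9): e=[42,14,0] → #  [on edge]
    (6,5)@(13, 11): e=[70,-14,0] → ·  [on edge]
    (7,6)@(15, 13): e=[98,-42,0] → ·  [on edge]
  covered (8 px):
    · · · · · · · #
    · · · · · · # ·
    · · · · · # # ·
    · · · · # # # ·
    · · · · · # · ·
    · · · · · · · ·
    · · · · · · · ·
    · · · · · · · ·
    · · · · · · · ·
    · · · · · · · ·

Z-buffer (winner per pixel, '.' = empty):
  . . . . . . . 3
  . . 2 . . . 3 .
  . . 2 . . 3 3 .
  . . 2 2 3 3 3 .
  . . 2 2 1 3 . .
  . . 2 2 2 . . .
  . 1 2 2 2 . . .
  . . 2 2 2 2 . .
  . . 2 2 2 . . .
  . . . . . . . .

Answer: 3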